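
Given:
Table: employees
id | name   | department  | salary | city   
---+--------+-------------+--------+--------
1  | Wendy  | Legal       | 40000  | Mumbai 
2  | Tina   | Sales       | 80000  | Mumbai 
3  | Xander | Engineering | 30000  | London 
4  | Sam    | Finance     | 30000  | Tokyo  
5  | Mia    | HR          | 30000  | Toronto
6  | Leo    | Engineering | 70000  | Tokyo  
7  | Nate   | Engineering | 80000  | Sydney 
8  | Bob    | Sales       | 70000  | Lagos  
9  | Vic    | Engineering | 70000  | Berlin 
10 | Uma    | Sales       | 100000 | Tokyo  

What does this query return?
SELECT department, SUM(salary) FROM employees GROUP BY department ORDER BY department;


Summing salary within each department:
  Engineering: 30000 + 70000 + 80000 + 70000 = 250000
  Finance: 30000 = 30000
  HR: 30000 = 30000
  Legal: 40000 = 40000
  Sales: 80000 + 70000 + 100000 = 250000


5 groups:
Engineering, 250000
Finance, 30000
HR, 30000
Legal, 40000
Sales, 250000


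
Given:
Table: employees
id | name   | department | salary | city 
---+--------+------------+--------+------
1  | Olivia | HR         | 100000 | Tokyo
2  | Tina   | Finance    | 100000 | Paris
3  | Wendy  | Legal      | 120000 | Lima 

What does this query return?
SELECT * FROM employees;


SELECT * returns all 3 rows with all columns

3 rows:
1, Olivia, HR, 100000, Tokyo
2, Tina, Finance, 100000, Paris
3, Wendy, Legal, 120000, Lima


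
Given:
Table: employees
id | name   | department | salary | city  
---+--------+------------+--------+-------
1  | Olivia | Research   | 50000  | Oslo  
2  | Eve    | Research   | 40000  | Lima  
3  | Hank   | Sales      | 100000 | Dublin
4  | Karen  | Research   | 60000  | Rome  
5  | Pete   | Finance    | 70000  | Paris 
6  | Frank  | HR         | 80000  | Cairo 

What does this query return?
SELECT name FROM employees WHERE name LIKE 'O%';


LIKE 'O%' matches names starting with 'O'
Matching: 1

1 rows:
Olivia


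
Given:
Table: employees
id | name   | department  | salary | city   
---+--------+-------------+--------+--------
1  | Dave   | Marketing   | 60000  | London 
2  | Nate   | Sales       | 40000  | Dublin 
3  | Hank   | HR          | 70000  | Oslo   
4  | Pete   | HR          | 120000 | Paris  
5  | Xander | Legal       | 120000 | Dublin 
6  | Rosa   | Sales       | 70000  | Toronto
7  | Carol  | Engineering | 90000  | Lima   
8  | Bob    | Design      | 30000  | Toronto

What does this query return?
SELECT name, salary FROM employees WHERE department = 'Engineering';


Filtering: department = 'Engineering'
Matching rows: 1

1 rows:
Carol, 90000


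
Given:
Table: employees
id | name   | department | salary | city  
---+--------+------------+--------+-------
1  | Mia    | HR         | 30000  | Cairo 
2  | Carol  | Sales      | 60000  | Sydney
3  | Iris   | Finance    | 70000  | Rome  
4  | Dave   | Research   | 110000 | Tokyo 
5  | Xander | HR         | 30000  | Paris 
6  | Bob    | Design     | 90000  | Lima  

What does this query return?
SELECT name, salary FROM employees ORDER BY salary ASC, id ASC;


Sorting by salary ASC, then id ASC for ties

6 rows:
Mia, 30000
Xander, 30000
Carol, 60000
Iris, 70000
Bob, 90000
Dave, 110000


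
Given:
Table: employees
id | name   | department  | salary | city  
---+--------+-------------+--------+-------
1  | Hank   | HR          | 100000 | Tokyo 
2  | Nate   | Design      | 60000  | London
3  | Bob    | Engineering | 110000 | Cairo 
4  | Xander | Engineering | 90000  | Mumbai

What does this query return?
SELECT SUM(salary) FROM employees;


SUM(salary) = 100000 + 60000 + 110000 + 90000 = 360000

360000


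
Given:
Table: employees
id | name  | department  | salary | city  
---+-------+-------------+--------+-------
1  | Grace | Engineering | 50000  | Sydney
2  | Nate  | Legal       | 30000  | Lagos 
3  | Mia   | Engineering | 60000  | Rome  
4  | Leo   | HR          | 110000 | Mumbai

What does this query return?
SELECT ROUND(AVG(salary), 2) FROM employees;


SUM(salary) = 250000
COUNT = 4
ROUND(AVG, 2) = ROUND(250000 / 4, 2) = 62500.0

62500.0


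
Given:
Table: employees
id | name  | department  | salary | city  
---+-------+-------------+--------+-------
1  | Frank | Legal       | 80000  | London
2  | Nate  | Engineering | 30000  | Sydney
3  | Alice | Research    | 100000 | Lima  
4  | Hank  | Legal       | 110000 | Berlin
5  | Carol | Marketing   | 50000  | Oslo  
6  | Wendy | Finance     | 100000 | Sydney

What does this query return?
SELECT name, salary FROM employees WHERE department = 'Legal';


Filtering: department = 'Legal'
Matching rows: 2

2 rows:
Frank, 80000
Hank, 110000


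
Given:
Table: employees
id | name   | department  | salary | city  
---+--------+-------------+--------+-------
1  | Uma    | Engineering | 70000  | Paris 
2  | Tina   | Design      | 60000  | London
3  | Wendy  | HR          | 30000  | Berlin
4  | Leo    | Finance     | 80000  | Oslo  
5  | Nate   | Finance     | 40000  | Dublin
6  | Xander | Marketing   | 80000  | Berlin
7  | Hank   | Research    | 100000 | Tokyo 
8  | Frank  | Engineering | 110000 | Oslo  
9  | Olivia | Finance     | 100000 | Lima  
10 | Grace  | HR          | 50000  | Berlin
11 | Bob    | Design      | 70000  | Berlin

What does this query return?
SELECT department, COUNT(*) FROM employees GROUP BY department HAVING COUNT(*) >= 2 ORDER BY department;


Groups with count >= 2:
  Design: 2 -> PASS
  Engineering: 2 -> PASS
  Finance: 3 -> PASS
  HR: 2 -> PASS
  Marketing: 1 -> filtered out
  Research: 1 -> filtered out


4 groups:
Design, 2
Engineering, 2
Finance, 3
HR, 2


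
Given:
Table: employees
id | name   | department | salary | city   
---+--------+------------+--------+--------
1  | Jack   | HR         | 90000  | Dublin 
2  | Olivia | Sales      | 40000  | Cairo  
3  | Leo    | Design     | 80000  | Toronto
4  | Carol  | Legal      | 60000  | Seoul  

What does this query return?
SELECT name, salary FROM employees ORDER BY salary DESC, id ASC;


Sorting by salary DESC, then id ASC for ties

4 rows:
Jack, 90000
Leo, 80000
Carol, 60000
Olivia, 40000


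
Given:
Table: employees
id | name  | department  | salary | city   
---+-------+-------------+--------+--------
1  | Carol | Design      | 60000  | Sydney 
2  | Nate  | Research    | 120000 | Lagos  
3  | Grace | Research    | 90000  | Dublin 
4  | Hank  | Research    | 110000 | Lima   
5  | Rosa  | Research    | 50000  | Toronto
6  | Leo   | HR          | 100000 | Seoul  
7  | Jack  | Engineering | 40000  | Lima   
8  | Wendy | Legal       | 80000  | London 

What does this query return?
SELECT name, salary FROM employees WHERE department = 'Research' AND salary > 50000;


Filtering: department = 'Research' AND salary > 50000
Matching: 3 rows

3 rows:
Nate, 120000
Grace, 90000
Hank, 110000


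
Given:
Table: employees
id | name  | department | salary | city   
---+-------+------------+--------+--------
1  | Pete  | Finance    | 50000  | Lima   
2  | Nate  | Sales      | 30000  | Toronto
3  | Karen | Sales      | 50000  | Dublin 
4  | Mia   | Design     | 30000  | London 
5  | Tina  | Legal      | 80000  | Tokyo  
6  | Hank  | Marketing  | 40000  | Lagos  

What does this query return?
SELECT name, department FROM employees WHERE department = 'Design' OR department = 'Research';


Filtering: department = 'Design' OR 'Research'
Matching: 1 rows

1 rows:
Mia, Design


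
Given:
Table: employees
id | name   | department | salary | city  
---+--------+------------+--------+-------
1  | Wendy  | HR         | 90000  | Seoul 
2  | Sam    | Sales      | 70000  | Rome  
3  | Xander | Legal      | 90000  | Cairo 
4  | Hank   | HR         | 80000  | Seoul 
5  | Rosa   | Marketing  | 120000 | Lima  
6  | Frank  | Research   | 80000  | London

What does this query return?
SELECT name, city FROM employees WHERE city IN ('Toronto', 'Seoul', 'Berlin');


Filtering: city IN ('Toronto', 'Seoul', 'Berlin')
Matching: 2 rows

2 rows:
Wendy, Seoul
Hank, Seoul


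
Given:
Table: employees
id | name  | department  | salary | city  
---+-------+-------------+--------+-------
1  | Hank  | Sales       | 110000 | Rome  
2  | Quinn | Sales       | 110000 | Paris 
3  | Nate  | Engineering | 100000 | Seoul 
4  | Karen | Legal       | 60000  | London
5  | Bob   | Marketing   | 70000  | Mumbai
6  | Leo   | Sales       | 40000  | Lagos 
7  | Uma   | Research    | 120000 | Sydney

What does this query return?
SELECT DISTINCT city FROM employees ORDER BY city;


All 'city' values (row order): Rome, Paris, Seoul, London, Mumbai, Lagos, Sydney
Removing duplicates leaves 7 unique value(s).

7 values:
Lagos
London
Mumbai
Paris
Rome
Seoul
Sydney


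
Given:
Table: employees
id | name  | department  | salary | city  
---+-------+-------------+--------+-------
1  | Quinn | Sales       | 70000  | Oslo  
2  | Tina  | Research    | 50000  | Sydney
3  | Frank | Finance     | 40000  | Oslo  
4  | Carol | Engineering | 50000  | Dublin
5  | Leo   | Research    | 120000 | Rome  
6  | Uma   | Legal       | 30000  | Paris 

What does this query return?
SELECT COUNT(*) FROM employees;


COUNT(*) counts all rows

6


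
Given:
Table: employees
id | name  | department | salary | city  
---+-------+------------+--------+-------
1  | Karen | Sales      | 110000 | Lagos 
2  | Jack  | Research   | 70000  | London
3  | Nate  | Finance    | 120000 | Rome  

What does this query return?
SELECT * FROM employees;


SELECT * returns all 3 rows with all columns

3 rows:
1, Karen, Sales, 110000, Lagos
2, Jack, Research, 70000, London
3, Nate, Finance, 120000, Rome


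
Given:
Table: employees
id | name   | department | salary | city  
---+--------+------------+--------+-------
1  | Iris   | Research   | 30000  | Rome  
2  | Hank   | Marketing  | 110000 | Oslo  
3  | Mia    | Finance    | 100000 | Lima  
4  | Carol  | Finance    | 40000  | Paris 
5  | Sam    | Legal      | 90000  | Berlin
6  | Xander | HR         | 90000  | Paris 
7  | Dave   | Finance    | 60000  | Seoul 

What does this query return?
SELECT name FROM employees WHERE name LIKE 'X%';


LIKE 'X%' matches names starting with 'X'
Matching: 1

1 rows:
Xander


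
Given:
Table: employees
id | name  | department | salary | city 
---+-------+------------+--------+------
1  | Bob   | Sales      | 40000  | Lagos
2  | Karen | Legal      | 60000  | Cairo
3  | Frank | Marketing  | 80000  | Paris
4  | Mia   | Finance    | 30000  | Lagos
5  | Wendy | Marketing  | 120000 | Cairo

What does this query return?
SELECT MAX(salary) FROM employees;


Salaries: 40000, 60000, 80000, 30000, 120000
MAX = 120000

120000


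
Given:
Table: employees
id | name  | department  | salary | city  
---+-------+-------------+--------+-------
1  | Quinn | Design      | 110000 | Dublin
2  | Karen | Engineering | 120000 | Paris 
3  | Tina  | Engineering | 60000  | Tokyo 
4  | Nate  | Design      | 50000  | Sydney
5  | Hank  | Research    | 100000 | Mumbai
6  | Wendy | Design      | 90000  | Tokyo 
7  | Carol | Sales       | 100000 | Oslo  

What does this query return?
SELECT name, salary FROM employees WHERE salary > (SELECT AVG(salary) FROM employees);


Subquery: AVG(salary) = 90000.0
Filtering: salary > 90000.0
  Quinn (110000) -> MATCH
  Karen (120000) -> MATCH
  Hank (100000) -> MATCH
  Carol (100000) -> MATCH


4 rows:
Quinn, 110000
Karen, 120000
Hank, 100000
Carol, 100000


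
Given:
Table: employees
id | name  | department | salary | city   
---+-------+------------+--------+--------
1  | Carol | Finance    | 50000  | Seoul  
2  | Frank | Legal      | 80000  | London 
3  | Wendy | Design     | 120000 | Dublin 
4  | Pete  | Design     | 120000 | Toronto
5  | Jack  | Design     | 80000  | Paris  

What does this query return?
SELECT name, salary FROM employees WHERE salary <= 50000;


Filtering: salary <= 50000
Matching: 1 rows

1 rows:
Carol, 50000


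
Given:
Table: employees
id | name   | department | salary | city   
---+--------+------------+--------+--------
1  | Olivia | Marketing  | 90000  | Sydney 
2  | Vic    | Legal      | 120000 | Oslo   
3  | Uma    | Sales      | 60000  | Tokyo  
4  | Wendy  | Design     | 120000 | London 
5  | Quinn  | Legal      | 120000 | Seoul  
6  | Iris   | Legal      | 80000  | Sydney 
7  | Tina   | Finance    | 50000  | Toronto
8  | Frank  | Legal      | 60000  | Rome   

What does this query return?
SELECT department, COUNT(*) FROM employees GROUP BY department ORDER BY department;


Assigning each row to its department group:
  Olivia -> Marketing
  Vic -> Legal
  Uma -> Sales
  Wendy -> Design
  Quinn -> Legal
  Iris -> Legal
  Tina -> Finance
  Frank -> Legal


5 groups:
Design, 1
Finance, 1
Legal, 4
Marketing, 1
Sales, 1


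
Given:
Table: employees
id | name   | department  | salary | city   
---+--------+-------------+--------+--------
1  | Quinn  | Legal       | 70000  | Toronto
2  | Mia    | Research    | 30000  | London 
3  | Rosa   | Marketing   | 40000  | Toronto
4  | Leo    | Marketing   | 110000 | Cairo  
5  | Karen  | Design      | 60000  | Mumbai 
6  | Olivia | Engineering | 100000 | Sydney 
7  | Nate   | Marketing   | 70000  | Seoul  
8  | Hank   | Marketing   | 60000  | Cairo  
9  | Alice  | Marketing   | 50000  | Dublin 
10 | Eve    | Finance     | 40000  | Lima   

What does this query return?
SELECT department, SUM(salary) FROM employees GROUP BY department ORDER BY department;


Summing salary within each department:
  Design: 60000 = 60000
  Engineering: 100000 = 100000
  Finance: 40000 = 40000
  Legal: 70000 = 70000
  Marketing: 40000 + 110000 + 70000 + 60000 + 50000 = 330000
  Research: 30000 = 30000


6 groups:
Design, 60000
Engineering, 100000
Finance, 40000
Legal, 70000
Marketing, 330000
Research, 30000


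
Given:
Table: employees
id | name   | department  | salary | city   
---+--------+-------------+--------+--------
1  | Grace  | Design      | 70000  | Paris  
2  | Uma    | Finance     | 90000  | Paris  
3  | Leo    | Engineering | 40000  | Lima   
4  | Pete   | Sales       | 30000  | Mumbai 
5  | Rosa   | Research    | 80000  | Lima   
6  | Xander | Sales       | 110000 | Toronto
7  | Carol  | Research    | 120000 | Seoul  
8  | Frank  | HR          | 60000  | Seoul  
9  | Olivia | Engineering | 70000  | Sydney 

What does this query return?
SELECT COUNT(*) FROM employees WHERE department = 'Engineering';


Counting rows where department = 'Engineering'
  Leo -> MATCH
  Olivia -> MATCH


2


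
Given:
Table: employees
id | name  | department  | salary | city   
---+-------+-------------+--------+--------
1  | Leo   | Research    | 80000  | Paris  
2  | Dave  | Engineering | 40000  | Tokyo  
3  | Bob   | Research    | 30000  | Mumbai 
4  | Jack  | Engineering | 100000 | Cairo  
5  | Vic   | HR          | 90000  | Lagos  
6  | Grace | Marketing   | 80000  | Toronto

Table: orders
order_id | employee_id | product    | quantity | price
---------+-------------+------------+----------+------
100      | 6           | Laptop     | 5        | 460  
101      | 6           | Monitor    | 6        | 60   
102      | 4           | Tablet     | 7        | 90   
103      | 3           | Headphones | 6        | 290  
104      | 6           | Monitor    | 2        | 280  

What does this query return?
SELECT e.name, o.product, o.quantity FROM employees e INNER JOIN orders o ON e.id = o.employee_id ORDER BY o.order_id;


Joining employees.id = orders.employee_id:
  employee Grace (id=6) -> order Laptop
  employee Grace (id=6) -> order Monitor
  employee Jack (id=4) -> order Tablet
  employee Bob (id=3) -> order Headphones
  employee Grace (id=6) -> order Monitor


5 rows:
Grace, Laptop, 5
Grace, Monitor, 6
Jack, Tablet, 7
Bob, Headphones, 6
Grace, Monitor, 2


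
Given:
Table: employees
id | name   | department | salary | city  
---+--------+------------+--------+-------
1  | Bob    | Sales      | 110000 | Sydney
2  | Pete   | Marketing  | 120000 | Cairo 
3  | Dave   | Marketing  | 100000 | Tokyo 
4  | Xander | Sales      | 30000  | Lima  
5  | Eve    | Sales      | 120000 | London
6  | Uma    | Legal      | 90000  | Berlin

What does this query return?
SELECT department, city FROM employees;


Projecting columns: department, city

6 rows:
Sales, Sydney
Marketing, Cairo
Marketing, Tokyo
Sales, Lima
Sales, London
Legal, Berlin


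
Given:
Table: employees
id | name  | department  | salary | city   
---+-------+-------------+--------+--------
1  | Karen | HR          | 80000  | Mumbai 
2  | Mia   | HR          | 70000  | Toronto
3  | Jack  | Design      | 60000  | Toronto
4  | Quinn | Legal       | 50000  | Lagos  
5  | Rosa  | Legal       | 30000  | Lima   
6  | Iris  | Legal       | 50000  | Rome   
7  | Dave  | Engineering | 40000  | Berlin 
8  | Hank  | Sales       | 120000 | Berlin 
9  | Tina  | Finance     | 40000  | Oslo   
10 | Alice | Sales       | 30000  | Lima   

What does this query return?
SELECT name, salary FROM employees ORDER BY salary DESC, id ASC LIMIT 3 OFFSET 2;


Sort by salary DESC (id ASC tiebreak), then skip 2 and take 3
Rows 3 through 5

3 rows:
Mia, 70000
Jack, 60000
Quinn, 50000


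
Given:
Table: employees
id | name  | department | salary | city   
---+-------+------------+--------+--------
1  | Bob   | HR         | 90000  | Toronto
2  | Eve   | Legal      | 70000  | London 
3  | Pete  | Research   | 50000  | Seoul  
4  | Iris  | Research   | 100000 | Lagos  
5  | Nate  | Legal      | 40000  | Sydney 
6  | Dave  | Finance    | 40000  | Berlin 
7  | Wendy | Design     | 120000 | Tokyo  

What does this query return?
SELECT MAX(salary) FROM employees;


Salaries: 90000, 70000, 50000, 100000, 40000, 40000, 120000
MAX = 120000

120000


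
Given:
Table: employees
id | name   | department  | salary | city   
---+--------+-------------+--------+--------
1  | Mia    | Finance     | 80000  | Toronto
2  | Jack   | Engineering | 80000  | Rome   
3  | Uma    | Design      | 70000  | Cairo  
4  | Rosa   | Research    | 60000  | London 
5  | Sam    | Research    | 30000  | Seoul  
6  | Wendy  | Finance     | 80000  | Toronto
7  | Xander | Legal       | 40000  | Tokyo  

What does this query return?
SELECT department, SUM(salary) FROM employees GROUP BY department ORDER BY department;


Summing salary within each department:
  Design: 70000 = 70000
  Engineering: 80000 = 80000
  Finance: 80000 + 80000 = 160000
  Legal: 40000 = 40000
  Research: 60000 + 30000 = 90000


5 groups:
Design, 70000
Engineering, 80000
Finance, 160000
Legal, 40000
Research, 90000


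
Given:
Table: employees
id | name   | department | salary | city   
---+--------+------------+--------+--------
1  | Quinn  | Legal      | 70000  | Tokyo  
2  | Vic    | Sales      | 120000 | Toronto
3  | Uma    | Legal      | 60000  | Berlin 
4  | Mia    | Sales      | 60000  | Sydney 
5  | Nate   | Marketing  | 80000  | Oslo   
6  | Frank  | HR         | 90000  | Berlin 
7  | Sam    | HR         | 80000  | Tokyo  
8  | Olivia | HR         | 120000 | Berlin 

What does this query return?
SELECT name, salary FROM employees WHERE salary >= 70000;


Filtering: salary >= 70000
Matching: 6 rows

6 rows:
Quinn, 70000
Vic, 120000
Nate, 80000
Frank, 90000
Sam, 80000
Olivia, 120000


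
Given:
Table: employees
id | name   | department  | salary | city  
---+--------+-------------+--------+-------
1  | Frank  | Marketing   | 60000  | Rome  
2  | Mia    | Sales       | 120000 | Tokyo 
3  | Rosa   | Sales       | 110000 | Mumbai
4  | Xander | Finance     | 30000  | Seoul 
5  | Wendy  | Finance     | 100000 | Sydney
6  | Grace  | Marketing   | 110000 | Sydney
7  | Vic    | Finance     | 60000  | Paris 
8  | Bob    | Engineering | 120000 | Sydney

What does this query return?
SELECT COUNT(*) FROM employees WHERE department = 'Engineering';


Counting rows where department = 'Engineering'
  Bob -> MATCH


1


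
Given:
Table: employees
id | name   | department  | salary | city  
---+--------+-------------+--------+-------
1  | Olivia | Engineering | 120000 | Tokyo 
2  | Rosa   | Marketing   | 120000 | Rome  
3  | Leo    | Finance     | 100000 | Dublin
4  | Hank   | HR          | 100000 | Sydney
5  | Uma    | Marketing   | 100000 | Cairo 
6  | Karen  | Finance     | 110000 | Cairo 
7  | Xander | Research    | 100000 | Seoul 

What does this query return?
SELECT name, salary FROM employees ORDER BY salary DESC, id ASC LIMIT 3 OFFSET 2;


Sort by salary DESC (id ASC tiebreak), then skip 2 and take 3
Rows 3 through 5

3 rows:
Karen, 110000
Leo, 100000
Hank, 100000


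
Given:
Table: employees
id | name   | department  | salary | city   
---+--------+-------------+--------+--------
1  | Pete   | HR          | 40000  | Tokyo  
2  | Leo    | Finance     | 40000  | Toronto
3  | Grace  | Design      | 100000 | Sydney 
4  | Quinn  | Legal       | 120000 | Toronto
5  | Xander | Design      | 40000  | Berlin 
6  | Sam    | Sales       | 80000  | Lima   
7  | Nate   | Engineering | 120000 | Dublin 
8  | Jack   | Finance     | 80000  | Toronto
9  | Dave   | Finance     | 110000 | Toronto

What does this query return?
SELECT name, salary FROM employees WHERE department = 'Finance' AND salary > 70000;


Filtering: department = 'Finance' AND salary > 70000
Matching: 2 rows

2 rows:
Jack, 80000
Dave, 110000


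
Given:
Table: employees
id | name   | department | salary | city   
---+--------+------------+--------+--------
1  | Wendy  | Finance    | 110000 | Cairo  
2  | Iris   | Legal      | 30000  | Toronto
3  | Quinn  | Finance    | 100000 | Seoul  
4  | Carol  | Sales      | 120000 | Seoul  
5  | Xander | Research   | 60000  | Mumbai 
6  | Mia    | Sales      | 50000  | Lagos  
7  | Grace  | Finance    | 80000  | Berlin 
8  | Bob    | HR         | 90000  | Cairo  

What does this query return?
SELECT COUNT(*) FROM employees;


COUNT(*) counts all rows

8


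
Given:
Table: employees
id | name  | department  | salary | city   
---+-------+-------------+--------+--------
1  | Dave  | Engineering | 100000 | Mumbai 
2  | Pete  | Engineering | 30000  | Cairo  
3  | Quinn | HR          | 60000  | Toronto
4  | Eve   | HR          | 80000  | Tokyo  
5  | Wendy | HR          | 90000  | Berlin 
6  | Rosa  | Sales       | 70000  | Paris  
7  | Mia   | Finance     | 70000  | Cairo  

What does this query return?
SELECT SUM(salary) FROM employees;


SUM(salary) = 100000 + 30000 + 60000 + 80000 + 90000 + 70000 + 70000 = 500000

500000


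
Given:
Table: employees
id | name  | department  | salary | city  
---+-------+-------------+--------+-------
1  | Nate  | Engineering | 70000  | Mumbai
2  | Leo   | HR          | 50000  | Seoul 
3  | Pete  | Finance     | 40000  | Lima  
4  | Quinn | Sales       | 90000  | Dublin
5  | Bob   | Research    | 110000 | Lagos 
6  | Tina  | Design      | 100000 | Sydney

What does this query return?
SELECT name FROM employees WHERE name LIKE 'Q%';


LIKE 'Q%' matches names starting with 'Q'
Matching: 1

1 rows:
Quinn


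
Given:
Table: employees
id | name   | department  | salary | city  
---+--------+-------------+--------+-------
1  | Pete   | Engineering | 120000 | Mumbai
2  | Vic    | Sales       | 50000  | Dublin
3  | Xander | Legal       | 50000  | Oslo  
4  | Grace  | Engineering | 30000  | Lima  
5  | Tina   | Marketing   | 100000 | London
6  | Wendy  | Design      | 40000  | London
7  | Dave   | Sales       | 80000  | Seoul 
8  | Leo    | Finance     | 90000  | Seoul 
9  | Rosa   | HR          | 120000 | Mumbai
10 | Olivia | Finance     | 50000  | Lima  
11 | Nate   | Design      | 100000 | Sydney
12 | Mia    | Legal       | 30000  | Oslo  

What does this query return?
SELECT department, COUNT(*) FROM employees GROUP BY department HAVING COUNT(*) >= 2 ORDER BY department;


Groups with count >= 2:
  Design: 2 -> PASS
  Engineering: 2 -> PASS
  Finance: 2 -> PASS
  Legal: 2 -> PASS
  Sales: 2 -> PASS
  HR: 1 -> filtered out
  Marketing: 1 -> filtered out


5 groups:
Design, 2
Engineering, 2
Finance, 2
Legal, 2
Sales, 2


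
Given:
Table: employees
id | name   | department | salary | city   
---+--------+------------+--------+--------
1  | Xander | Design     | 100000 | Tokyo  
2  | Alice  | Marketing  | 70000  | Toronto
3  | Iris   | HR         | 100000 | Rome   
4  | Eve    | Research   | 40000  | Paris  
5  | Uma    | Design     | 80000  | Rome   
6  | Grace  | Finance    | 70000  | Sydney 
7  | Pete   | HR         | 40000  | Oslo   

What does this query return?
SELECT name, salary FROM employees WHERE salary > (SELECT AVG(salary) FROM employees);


Subquery: AVG(salary) = 71428.57
Filtering: salary > 71428.57
  Xander (100000) -> MATCH
  Iris (100000) -> MATCH
  Uma (80000) -> MATCH


3 rows:
Xander, 100000
Iris, 100000
Uma, 80000


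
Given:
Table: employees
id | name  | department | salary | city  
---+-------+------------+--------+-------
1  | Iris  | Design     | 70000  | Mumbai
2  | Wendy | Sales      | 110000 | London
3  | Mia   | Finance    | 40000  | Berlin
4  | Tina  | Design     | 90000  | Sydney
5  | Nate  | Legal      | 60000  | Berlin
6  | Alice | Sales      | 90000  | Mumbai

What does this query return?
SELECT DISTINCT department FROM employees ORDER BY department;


All 'department' values (row order): Design, Sales, Finance, Design, Legal, Sales
Removing duplicates leaves 4 unique value(s).

4 values:
Design
Finance
Legal
Sales


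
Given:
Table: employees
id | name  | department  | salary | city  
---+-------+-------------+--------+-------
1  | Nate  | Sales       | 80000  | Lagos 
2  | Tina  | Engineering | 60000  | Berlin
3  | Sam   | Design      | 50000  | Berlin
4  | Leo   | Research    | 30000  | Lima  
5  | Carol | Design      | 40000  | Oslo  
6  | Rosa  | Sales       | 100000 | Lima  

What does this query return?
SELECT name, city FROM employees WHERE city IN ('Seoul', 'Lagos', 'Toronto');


Filtering: city IN ('Seoul', 'Lagos', 'Toronto')
Matching: 1 rows

1 rows:
Nate, Lagos


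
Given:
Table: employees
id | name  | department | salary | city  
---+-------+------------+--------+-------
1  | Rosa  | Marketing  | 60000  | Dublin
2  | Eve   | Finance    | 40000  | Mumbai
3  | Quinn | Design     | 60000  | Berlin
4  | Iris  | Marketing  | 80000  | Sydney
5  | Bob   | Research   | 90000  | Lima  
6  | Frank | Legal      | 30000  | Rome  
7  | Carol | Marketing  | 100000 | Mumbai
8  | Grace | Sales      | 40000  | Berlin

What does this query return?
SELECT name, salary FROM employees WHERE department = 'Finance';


Filtering: department = 'Finance'
Matching rows: 1

1 rows:
Eve, 40000


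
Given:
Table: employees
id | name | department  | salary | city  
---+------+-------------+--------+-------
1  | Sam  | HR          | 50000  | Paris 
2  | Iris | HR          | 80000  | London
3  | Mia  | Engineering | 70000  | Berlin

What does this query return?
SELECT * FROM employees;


SELECT * returns all 3 rows with all columns

3 rows:
1, Sam, HR, 50000, Paris
2, Iris, HR, 80000, London
3, Mia, Engineering, 70000, Berlin


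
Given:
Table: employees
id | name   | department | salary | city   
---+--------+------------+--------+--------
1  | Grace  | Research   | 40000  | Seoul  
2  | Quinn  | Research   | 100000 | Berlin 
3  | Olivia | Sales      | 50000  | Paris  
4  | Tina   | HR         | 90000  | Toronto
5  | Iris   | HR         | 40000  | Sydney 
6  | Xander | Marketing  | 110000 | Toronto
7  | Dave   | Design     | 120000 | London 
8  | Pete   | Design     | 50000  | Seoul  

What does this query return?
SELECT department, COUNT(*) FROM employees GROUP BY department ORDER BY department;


Assigning each row to its department group:
  Grace -> Research
  Quinn -> Research
  Olivia -> Sales
  Tina -> HR
  Iris -> HR
  Xander -> Marketing
  Dave -> Design
  Pete -> Design


5 groups:
Design, 2
HR, 2
Marketing, 1
Research, 2
Sales, 1


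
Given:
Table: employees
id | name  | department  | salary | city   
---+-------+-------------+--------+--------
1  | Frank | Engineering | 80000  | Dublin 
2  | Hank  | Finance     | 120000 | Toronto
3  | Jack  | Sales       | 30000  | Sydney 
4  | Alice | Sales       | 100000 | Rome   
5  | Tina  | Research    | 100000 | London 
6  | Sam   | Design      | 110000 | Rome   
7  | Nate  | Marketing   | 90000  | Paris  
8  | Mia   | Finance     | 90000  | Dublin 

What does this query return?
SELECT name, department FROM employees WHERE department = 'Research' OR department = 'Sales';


Filtering: department = 'Research' OR 'Sales'
Matching: 3 rows

3 rows:
Jack, Sales
Alice, Sales
Tina, Research


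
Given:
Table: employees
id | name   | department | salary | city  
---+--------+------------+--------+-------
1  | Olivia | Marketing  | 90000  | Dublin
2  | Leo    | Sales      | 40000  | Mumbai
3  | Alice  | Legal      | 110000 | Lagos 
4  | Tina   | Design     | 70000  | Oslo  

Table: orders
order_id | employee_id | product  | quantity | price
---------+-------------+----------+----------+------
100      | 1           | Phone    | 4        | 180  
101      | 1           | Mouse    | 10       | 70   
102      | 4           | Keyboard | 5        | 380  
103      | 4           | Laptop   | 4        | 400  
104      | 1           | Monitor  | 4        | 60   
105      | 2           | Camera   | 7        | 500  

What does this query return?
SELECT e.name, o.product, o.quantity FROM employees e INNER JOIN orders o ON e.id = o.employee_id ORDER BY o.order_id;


Joining employees.id = orders.employee_id:
  employee Olivia (id=1) -> order Phone
  employee Olivia (id=1) -> order Mouse
  employee Tina (id=4) -> order Keyboard
  employee Tina (id=4) -> order Laptop
  employee Olivia (id=1) -> order Monitor
  employee Leo (id=2) -> order Camera


6 rows:
Olivia, Phone, 4
Olivia, Mouse, 10
Tina, Keyboard, 5
Tina, Laptop, 4
Olivia, Monitor, 4
Leo, Camera, 7


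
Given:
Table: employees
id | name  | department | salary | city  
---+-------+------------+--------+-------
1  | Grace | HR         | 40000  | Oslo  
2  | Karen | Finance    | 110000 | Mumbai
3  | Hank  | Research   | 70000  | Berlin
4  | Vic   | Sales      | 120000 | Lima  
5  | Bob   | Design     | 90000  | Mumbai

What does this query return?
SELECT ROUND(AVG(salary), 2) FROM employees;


SUM(salary) = 430000
COUNT = 5
ROUND(AVG, 2) = ROUND(430000 / 5, 2) = 86000.0

86000.0


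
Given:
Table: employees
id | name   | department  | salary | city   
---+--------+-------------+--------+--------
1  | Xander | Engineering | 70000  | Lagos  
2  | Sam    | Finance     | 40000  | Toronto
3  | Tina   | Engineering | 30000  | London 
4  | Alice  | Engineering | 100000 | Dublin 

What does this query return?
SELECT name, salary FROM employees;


Projecting columns: name, salary

4 rows:
Xander, 70000
Sam, 40000
Tina, 30000
Alice, 100000


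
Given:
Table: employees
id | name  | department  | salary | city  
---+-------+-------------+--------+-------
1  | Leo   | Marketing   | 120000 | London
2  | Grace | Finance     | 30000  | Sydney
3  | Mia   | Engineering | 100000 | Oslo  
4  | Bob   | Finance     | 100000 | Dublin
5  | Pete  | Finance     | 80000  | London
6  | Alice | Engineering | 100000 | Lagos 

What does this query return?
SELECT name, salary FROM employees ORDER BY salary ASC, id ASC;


Sorting by salary ASC, then id ASC for ties

6 rows:
Grace, 30000
Pete, 80000
Mia, 100000
Bob, 100000
Alice, 100000
Leo, 120000


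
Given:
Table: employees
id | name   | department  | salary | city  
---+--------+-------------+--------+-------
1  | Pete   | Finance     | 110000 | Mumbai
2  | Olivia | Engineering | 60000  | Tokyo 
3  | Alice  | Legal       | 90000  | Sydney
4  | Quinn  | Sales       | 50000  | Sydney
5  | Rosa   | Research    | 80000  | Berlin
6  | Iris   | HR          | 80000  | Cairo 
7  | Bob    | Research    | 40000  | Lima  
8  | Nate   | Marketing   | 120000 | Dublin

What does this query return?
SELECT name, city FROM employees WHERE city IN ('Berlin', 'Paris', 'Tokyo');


Filtering: city IN ('Berlin', 'Paris', 'Tokyo')
Matching: 2 rows

2 rows:
Olivia, Tokyo
Rosa, Berlin


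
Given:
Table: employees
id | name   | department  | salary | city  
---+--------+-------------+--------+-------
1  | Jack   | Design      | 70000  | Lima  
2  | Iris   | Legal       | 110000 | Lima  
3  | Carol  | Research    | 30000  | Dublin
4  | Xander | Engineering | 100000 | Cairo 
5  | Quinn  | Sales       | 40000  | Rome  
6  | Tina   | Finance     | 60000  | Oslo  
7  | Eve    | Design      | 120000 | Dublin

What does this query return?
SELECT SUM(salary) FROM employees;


SUM(salary) = 70000 + 110000 + 30000 + 100000 + 40000 + 60000 + 120000 = 530000

530000


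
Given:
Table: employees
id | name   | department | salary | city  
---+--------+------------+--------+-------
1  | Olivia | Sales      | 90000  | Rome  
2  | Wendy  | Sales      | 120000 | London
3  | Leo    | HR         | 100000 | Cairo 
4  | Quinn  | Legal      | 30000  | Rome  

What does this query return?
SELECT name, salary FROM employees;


Projecting columns: name, salary

4 rows:
Olivia, 90000
Wendy, 120000
Leo, 100000
Quinn, 30000


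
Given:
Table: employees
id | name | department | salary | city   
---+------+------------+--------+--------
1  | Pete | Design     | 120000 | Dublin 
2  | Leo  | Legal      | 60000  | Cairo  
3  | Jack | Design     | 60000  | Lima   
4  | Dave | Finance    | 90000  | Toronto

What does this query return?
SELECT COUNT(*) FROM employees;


COUNT(*) counts all rows

4


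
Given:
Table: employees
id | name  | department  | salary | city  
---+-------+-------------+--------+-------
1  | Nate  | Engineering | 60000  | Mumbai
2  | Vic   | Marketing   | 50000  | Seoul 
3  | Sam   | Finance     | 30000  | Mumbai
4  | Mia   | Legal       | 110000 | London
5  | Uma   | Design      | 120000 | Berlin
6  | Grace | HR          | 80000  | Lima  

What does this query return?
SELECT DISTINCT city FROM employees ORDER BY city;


All 'city' values (row order): Mumbai, Seoul, Mumbai, London, Berlin, Lima
Removing duplicates leaves 5 unique value(s).

5 values:
Berlin
Lima
London
Mumbai
Seoul


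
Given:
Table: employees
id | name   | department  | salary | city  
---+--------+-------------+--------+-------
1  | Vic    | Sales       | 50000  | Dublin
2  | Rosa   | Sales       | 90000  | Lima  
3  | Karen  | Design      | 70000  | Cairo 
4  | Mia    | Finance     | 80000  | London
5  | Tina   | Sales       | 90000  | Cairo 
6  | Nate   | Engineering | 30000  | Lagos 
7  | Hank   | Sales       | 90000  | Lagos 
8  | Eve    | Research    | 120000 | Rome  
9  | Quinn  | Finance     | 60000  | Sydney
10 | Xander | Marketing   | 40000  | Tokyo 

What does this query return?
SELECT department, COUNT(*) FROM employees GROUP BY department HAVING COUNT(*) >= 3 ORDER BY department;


Groups with count >= 3:
  Sales: 4 -> PASS
  Design: 1 -> filtered out
  Engineering: 1 -> filtered out
  Finance: 2 -> filtered out
  Marketing: 1 -> filtered out
  Research: 1 -> filtered out


1 groups:
Sales, 4


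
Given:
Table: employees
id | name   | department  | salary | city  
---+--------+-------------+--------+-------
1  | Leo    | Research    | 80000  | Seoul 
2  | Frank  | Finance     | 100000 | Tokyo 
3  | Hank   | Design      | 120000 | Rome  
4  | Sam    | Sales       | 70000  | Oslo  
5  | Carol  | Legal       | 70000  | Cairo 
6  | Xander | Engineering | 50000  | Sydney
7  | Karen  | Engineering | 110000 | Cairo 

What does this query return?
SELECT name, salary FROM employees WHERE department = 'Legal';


Filtering: department = 'Legal'
Matching rows: 1

1 rows:
Carol, 70000


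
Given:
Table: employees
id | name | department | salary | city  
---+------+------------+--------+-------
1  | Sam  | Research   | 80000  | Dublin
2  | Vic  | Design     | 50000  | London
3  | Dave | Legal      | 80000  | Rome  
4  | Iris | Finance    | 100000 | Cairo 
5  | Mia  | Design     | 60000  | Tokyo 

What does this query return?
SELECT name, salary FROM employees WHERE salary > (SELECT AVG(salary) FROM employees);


Subquery: AVG(salary) = 74000.0
Filtering: salary > 74000.0
  Sam (80000) -> MATCH
  Dave (80000) -> MATCH
  Iris (100000) -> MATCH


3 rows:
Sam, 80000
Dave, 80000
Iris, 100000


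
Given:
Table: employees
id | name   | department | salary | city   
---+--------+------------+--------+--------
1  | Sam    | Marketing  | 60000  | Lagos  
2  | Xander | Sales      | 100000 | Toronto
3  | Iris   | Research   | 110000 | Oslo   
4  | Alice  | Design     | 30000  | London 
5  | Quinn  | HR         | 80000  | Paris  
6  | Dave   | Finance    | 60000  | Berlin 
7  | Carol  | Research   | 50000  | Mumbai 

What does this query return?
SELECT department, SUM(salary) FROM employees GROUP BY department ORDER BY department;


Summing salary within each department:
  Design: 30000 = 30000
  Finance: 60000 = 60000
  HR: 80000 = 80000
  Marketing: 60000 = 60000
  Research: 110000 + 50000 = 160000
  Sales: 100000 = 100000


6 groups:
Design, 30000
Finance, 60000
HR, 80000
Marketing, 60000
Research, 160000
Sales, 100000


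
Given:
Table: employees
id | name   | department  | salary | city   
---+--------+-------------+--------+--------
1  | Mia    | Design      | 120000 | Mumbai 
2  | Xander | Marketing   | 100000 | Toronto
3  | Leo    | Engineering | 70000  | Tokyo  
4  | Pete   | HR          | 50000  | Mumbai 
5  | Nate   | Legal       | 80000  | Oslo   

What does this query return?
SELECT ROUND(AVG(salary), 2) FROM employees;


SUM(salary) = 420000
COUNT = 5
ROUND(AVG, 2) = ROUND(420000 / 5, 2) = 84000.0

84000.0


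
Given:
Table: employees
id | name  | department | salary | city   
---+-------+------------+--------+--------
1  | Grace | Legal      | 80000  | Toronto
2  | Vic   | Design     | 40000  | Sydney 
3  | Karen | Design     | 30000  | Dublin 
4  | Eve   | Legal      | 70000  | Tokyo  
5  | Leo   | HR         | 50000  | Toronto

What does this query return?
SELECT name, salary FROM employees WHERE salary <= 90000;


Filtering: salary <= 90000
Matching: 5 rows

5 rows:
Grace, 80000
Vic, 40000
Karen, 30000
Eve, 70000
Leo, 50000


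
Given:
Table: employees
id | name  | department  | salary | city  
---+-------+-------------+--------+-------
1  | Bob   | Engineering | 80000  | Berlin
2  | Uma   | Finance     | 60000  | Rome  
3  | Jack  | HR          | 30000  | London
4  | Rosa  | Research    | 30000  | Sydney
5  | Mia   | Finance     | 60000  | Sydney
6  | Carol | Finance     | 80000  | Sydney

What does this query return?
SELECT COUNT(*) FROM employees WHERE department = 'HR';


Counting rows where department = 'HR'
  Jack -> MATCH


1


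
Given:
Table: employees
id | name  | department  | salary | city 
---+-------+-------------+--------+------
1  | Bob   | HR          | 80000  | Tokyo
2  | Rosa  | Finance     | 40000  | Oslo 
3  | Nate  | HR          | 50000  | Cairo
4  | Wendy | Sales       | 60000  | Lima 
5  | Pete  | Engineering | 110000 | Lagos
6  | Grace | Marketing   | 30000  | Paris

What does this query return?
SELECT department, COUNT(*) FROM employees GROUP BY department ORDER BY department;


Assigning each row to its department group:
  Bob -> HR
  Rosa -> Finance
  Nate -> HR
  Wendy -> Sales
  Pete -> Engineering
  Grace -> Marketing


5 groups:
Engineering, 1
Finance, 1
HR, 2
Marketing, 1
Sales, 1


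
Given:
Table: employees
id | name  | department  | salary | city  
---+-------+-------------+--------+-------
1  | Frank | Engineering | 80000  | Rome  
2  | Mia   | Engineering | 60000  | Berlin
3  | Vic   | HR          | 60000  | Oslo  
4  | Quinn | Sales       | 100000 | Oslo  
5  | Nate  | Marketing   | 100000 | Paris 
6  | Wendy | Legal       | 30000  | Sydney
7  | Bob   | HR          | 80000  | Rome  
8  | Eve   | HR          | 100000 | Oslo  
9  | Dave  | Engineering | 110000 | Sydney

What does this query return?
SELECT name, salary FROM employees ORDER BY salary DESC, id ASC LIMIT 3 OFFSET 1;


Sort by salary DESC (id ASC tiebreak), then skip 1 and take 3
Rows 2 through 4

3 rows:
Quinn, 100000
Nate, 100000
Eve, 100000


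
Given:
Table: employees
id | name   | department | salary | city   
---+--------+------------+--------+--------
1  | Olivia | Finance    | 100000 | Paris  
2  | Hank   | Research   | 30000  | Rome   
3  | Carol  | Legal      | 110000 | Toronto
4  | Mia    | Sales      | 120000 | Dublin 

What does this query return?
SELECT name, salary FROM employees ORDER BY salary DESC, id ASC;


Sorting by salary DESC, then id ASC for ties

4 rows:
Mia, 120000
Carol, 110000
Olivia, 100000
Hank, 30000
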